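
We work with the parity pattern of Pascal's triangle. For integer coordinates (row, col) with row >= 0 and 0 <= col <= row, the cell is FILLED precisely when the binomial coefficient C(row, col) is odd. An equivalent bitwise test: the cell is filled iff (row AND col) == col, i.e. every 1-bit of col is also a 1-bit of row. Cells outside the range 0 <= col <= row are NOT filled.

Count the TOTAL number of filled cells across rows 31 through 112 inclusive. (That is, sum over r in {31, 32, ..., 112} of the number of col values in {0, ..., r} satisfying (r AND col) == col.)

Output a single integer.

r31=11111 pc5: +32 =32
r32=100000 pc1: +2 =34
r33=100001 pc2: +4 =38
r34=100010 pc2: +4 =42
r35=100011 pc3: +8 =50
r36=100100 pc2: +4 =54
r37=100101 pc3: +8 =62
r38=100110 pc3: +8 =70
r39=100111 pc4: +16 =86
r40=101000 pc2: +4 =90
r41=101001 pc3: +8 =98
r42=101010 pc3: +8 =106
r43=101011 pc4: +16 =122
r44=101100 pc3: +8 =130
r45=101101 pc4: +16 =146
r46=101110 pc4: +16 =162
r47=101111 pc5: +32 =194
r48=110000 pc2: +4 =198
r49=110001 pc3: +8 =206
r50=110010 pc3: +8 =214
r51=110011 pc4: +16 =230
r52=110100 pc3: +8 =238
r53=110101 pc4: +16 =254
r54=110110 pc4: +16 =270
r55=110111 pc5: +32 =302
r56=111000 pc3: +8 =310
r57=111001 pc4: +16 =326
r58=111010 pc4: +16 =342
r59=111011 pc5: +32 =374
r60=111100 pc4: +16 =390
r61=111101 pc5: +32 =422
r62=111110 pc5: +32 =454
r63=111111 pc6: +64 =518
r64=1000000 pc1: +2 =520
r65=1000001 pc2: +4 =524
r66=1000010 pc2: +4 =528
r67=1000011 pc3: +8 =536
r68=1000100 pc2: +4 =540
r69=1000101 pc3: +8 =548
r70=1000110 pc3: +8 =556
r71=1000111 pc4: +16 =572
r72=1001000 pc2: +4 =576
r73=1001001 pc3: +8 =584
r74=1001010 pc3: +8 =592
r75=1001011 pc4: +16 =608
r76=1001100 pc3: +8 =616
r77=1001101 pc4: +16 =632
r78=1001110 pc4: +16 =648
r79=1001111 pc5: +32 =680
r80=1010000 pc2: +4 =684
r81=1010001 pc3: +8 =692
r82=1010010 pc3: +8 =700
r83=1010011 pc4: +16 =716
r84=1010100 pc3: +8 =724
r85=1010101 pc4: +16 =740
r86=1010110 pc4: +16 =756
r87=1010111 pc5: +32 =788
r88=1011000 pc3: +8 =796
r89=1011001 pc4: +16 =812
r90=1011010 pc4: +16 =828
r91=1011011 pc5: +32 =860
r92=1011100 pc4: +16 =876
r93=1011101 pc5: +32 =908
r94=1011110 pc5: +32 =940
r95=1011111 pc6: +64 =1004
r96=1100000 pc2: +4 =1008
r97=1100001 pc3: +8 =1016
r98=1100010 pc3: +8 =1024
r99=1100011 pc4: +16 =1040
r100=1100100 pc3: +8 =1048
r101=1100101 pc4: +16 =1064
r102=1100110 pc4: +16 =1080
r103=1100111 pc5: +32 =1112
r104=1101000 pc3: +8 =1120
r105=1101001 pc4: +16 =1136
r106=1101010 pc4: +16 =1152
r107=1101011 pc5: +32 =1184
r108=1101100 pc4: +16 =1200
r109=1101101 pc5: +32 =1232
r110=1101110 pc5: +32 =1264
r111=1101111 pc6: +64 =1328
r112=1110000 pc3: +8 =1336

Answer: 1336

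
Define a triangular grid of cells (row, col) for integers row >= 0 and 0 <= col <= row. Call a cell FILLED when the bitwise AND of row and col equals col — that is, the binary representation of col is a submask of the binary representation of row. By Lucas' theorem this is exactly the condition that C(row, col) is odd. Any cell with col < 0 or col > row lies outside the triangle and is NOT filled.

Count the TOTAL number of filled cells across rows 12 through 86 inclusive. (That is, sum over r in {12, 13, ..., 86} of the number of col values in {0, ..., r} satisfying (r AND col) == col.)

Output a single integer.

Answer: 922

Derivation:
r12=1100 pc2: +4 =4
r13=1101 pc3: +8 =12
r14=1110 pc3: +8 =20
r15=1111 pc4: +16 =36
r16=10000 pc1: +2 =38
r17=10001 pc2: +4 =42
r18=10010 pc2: +4 =46
r19=10011 pc3: +8 =54
r20=10100 pc2: +4 =58
r21=10101 pc3: +8 =66
r22=10110 pc3: +8 =74
r23=10111 pc4: +16 =90
r24=11000 pc2: +4 =94
r25=11001 pc3: +8 =102
r26=11010 pc3: +8 =110
r27=11011 pc4: +16 =126
r28=11100 pc3: +8 =134
r29=11101 pc4: +16 =150
r30=11110 pc4: +16 =166
r31=11111 pc5: +32 =198
r32=100000 pc1: +2 =200
r33=100001 pc2: +4 =204
r34=100010 pc2: +4 =208
r35=100011 pc3: +8 =216
r36=100100 pc2: +4 =220
r37=100101 pc3: +8 =228
r38=100110 pc3: +8 =236
r39=100111 pc4: +16 =252
r40=101000 pc2: +4 =256
r41=101001 pc3: +8 =264
r42=101010 pc3: +8 =272
r43=101011 pc4: +16 =288
r44=101100 pc3: +8 =296
r45=101101 pc4: +16 =312
r46=101110 pc4: +16 =328
r47=101111 pc5: +32 =360
r48=110000 pc2: +4 =364
r49=110001 pc3: +8 =372
r50=110010 pc3: +8 =380
r51=110011 pc4: +16 =396
r52=110100 pc3: +8 =404
r53=110101 pc4: +16 =420
r54=110110 pc4: +16 =436
r55=110111 pc5: +32 =468
r56=111000 pc3: +8 =476
r57=111001 pc4: +16 =492
r58=111010 pc4: +16 =508
r59=111011 pc5: +32 =540
r60=111100 pc4: +16 =556
r61=111101 pc5: +32 =588
r62=111110 pc5: +32 =620
r63=111111 pc6: +64 =684
r64=1000000 pc1: +2 =686
r65=1000001 pc2: +4 =690
r66=1000010 pc2: +4 =694
r67=1000011 pc3: +8 =702
r68=1000100 pc2: +4 =706
r69=1000101 pc3: +8 =714
r70=1000110 pc3: +8 =722
r71=1000111 pc4: +16 =738
r72=1001000 pc2: +4 =742
r73=1001001 pc3: +8 =750
r74=1001010 pc3: +8 =758
r75=1001011 pc4: +16 =774
r76=1001100 pc3: +8 =782
r77=1001101 pc4: +16 =798
r78=1001110 pc4: +16 =814
r79=1001111 pc5: +32 =846
r80=1010000 pc2: +4 =850
r81=1010001 pc3: +8 =858
r82=1010010 pc3: +8 =866
r83=1010011 pc4: +16 =882
r84=1010100 pc3: +8 =890
r85=1010101 pc4: +16 =906
r86=1010110 pc4: +16 =922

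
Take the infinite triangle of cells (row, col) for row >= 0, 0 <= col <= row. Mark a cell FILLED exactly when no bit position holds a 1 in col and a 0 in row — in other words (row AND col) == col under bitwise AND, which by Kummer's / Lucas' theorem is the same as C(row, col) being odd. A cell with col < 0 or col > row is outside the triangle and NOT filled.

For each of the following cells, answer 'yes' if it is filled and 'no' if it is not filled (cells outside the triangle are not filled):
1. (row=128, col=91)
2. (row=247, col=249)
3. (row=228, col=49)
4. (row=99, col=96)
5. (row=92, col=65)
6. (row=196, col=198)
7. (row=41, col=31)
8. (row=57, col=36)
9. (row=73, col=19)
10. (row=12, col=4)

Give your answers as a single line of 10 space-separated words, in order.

(128,91): row=0b10000000, col=0b1011011, row AND col = 0b0 = 0; 0 != 91 -> empty
(247,249): col outside [0, 247] -> not filled
(228,49): row=0b11100100, col=0b110001, row AND col = 0b100000 = 32; 32 != 49 -> empty
(99,96): row=0b1100011, col=0b1100000, row AND col = 0b1100000 = 96; 96 == 96 -> filled
(92,65): row=0b1011100, col=0b1000001, row AND col = 0b1000000 = 64; 64 != 65 -> empty
(196,198): col outside [0, 196] -> not filled
(41,31): row=0b101001, col=0b11111, row AND col = 0b1001 = 9; 9 != 31 -> empty
(57,36): row=0b111001, col=0b100100, row AND col = 0b100000 = 32; 32 != 36 -> empty
(73,19): row=0b1001001, col=0b10011, row AND col = 0b1 = 1; 1 != 19 -> empty
(12,4): row=0b1100, col=0b100, row AND col = 0b100 = 4; 4 == 4 -> filled

Answer: no no no yes no no no no no yes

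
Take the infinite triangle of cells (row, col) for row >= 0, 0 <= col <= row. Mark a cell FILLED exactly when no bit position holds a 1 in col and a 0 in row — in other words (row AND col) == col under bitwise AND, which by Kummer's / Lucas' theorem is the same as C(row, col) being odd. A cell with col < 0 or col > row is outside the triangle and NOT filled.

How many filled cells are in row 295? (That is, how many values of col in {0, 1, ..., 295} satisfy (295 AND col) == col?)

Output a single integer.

295 in binary = 100100111
popcount(295) = number of 1-bits in 100100111 = 5
A col c satisfies (295 AND c) == c iff every set bit of c is also set in 295; each of the 5 set bits of 295 can independently be on or off in c.
count = 2^5 = 32

Answer: 32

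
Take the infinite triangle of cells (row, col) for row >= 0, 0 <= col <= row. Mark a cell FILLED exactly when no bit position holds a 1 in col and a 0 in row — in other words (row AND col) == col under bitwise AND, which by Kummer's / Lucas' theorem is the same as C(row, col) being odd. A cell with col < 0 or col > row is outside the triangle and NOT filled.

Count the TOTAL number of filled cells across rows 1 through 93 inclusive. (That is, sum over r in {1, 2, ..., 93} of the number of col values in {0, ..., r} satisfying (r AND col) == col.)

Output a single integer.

r1=1 pc1: +2 =2
r2=10 pc1: +2 =4
r3=11 pc2: +4 =8
r4=100 pc1: +2 =10
r5=101 pc2: +4 =14
r6=110 pc2: +4 =18
r7=111 pc3: +8 =26
r8=1000 pc1: +2 =28
r9=1001 pc2: +4 =32
r10=1010 pc2: +4 =36
r11=1011 pc3: +8 =44
r12=1100 pc2: +4 =48
r13=1101 pc3: +8 =56
r14=1110 pc3: +8 =64
r15=1111 pc4: +16 =80
r16=10000 pc1: +2 =82
r17=10001 pc2: +4 =86
r18=10010 pc2: +4 =90
r19=10011 pc3: +8 =98
r20=10100 pc2: +4 =102
r21=10101 pc3: +8 =110
r22=10110 pc3: +8 =118
r23=10111 pc4: +16 =134
r24=11000 pc2: +4 =138
r25=11001 pc3: +8 =146
r26=11010 pc3: +8 =154
r27=11011 pc4: +16 =170
r28=11100 pc3: +8 =178
r29=11101 pc4: +16 =194
r30=11110 pc4: +16 =210
r31=11111 pc5: +32 =242
r32=100000 pc1: +2 =244
r33=100001 pc2: +4 =248
r34=100010 pc2: +4 =252
r35=100011 pc3: +8 =260
r36=100100 pc2: +4 =264
r37=100101 pc3: +8 =272
r38=100110 pc3: +8 =280
r39=100111 pc4: +16 =296
r40=101000 pc2: +4 =300
r41=101001 pc3: +8 =308
r42=101010 pc3: +8 =316
r43=101011 pc4: +16 =332
r44=101100 pc3: +8 =340
r45=101101 pc4: +16 =356
r46=101110 pc4: +16 =372
r47=101111 pc5: +32 =404
r48=110000 pc2: +4 =408
r49=110001 pc3: +8 =416
r50=110010 pc3: +8 =424
r51=110011 pc4: +16 =440
r52=110100 pc3: +8 =448
r53=110101 pc4: +16 =464
r54=110110 pc4: +16 =480
r55=110111 pc5: +32 =512
r56=111000 pc3: +8 =520
r57=111001 pc4: +16 =536
r58=111010 pc4: +16 =552
r59=111011 pc5: +32 =584
r60=111100 pc4: +16 =600
r61=111101 pc5: +32 =632
r62=111110 pc5: +32 =664
r63=111111 pc6: +64 =728
r64=1000000 pc1: +2 =730
r65=1000001 pc2: +4 =734
r66=1000010 pc2: +4 =738
r67=1000011 pc3: +8 =746
r68=1000100 pc2: +4 =750
r69=1000101 pc3: +8 =758
r70=1000110 pc3: +8 =766
r71=1000111 pc4: +16 =782
r72=1001000 pc2: +4 =786
r73=1001001 pc3: +8 =794
r74=1001010 pc3: +8 =802
r75=1001011 pc4: +16 =818
r76=1001100 pc3: +8 =826
r77=1001101 pc4: +16 =842
r78=1001110 pc4: +16 =858
r79=1001111 pc5: +32 =890
r80=1010000 pc2: +4 =894
r81=1010001 pc3: +8 =902
r82=1010010 pc3: +8 =910
r83=1010011 pc4: +16 =926
r84=1010100 pc3: +8 =934
r85=1010101 pc4: +16 =950
r86=1010110 pc4: +16 =966
r87=1010111 pc5: +32 =998
r88=1011000 pc3: +8 =1006
r89=1011001 pc4: +16 =1022
r90=1011010 pc4: +16 =1038
r91=1011011 pc5: +32 =1070
r92=1011100 pc4: +16 =1086
r93=1011101 pc5: +32 =1118

Answer: 1118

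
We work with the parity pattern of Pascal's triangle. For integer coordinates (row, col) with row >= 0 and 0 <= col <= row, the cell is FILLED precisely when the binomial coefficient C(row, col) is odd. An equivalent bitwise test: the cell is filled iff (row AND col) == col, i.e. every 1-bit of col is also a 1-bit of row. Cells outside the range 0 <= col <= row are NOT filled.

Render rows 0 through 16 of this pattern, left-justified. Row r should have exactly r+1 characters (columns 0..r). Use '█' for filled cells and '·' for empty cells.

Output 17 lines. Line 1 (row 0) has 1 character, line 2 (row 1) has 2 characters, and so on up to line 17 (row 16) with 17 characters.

r0=0: █
r1=1: ██
r2=10: █·█
r3=11: ████
r4=100: █···█
r5=101: ██··██
r6=110: █·█·█·█
r7=111: ████████
r8=1000: █·······█
r9=1001: ██······██
r10=1010: █·█·····█·█
r11=1011: ████····████
r12=1100: █···█···█···█
r13=1101: ██··██··██··██
r14=1110: █·█·█·█·█·█·█·█
r15=1111: ████████████████
r16=10000: █···············█

Answer: █
██
█·█
████
█···█
██··██
█·█·█·█
████████
█·······█
██······██
█·█·····█·█
████····████
█···█···█···█
██··██··██··██
█·█·█·█·█·█·█·█
████████████████
█···············█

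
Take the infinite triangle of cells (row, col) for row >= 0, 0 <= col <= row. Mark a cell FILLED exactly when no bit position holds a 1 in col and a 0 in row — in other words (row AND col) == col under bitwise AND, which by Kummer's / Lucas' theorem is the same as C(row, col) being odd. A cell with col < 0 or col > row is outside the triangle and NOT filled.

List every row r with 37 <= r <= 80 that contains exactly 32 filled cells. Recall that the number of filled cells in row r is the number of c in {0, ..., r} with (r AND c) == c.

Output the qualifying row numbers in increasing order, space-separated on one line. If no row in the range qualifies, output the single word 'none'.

Row r has 2^popcount(r) filled cells, so we need popcount(r) = log2(32) = 5.
Scan r = 37..80 and keep those with exactly 5 one-bits:
r=37=100101 popcount=3 -> skip
r=38=100110 popcount=3 -> skip
r=39=100111 popcount=4 -> skip
r=40=101000 popcount=2 -> skip
r=41=101001 popcount=3 -> skip
r=42=101010 popcount=3 -> skip
r=43=101011 popcount=4 -> skip
r=44=101100 popcount=3 -> skip
r=45=101101 popcount=4 -> skip
r=46=101110 popcount=4 -> skip
r=47=101111 popcount=5 -> KEEP
r=48=110000 popcount=2 -> skip
r=49=110001 popcount=3 -> skip
r=50=110010 popcount=3 -> skip
r=51=110011 popcount=4 -> skip
r=52=110100 popcount=3 -> skip
r=53=110101 popcount=4 -> skip
r=54=110110 popcount=4 -> skip
r=55=110111 popcount=5 -> KEEP
r=56=111000 popcount=3 -> skip
r=57=111001 popcount=4 -> skip
r=58=111010 popcount=4 -> skip
r=59=111011 popcount=5 -> KEEP
r=60=111100 popcount=4 -> skip
r=61=111101 popcount=5 -> KEEP
r=62=111110 popcount=5 -> KEEP
r=63=111111 popcount=6 -> skip
r=64=1000000 popcount=1 -> skip
r=65=1000001 popcount=2 -> skip
r=66=1000010 popcount=2 -> skip
r=67=1000011 popcount=3 -> skip
r=68=1000100 popcount=2 -> skip
r=69=1000101 popcount=3 -> skip
r=70=1000110 popcount=3 -> skip
r=71=1000111 popcount=4 -> skip
r=72=1001000 popcount=2 -> skip
r=73=1001001 popcount=3 -> skip
r=74=1001010 popcount=3 -> skip
r=75=1001011 popcount=4 -> skip
r=76=1001100 popcount=3 -> skip
r=77=1001101 popcount=4 -> skip
r=78=1001110 popcount=4 -> skip
r=79=1001111 popcount=5 -> KEEP
r=80=1010000 popcount=2 -> skip
Kept rows: 47 55 59 61 62 79

Answer: 47 55 59 61 62 79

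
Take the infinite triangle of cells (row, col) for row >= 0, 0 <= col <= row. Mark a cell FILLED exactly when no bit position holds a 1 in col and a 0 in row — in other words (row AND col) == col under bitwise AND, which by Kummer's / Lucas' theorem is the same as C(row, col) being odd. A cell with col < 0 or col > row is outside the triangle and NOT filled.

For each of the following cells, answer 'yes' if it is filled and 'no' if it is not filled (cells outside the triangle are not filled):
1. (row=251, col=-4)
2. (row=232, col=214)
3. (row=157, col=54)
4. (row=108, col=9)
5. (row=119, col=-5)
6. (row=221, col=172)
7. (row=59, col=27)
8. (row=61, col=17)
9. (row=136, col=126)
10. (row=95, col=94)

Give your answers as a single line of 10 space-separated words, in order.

Answer: no no no no no no yes yes no yes

Derivation:
(251,-4): col outside [0, 251] -> not filled
(232,214): row=0b11101000, col=0b11010110, row AND col = 0b11000000 = 192; 192 != 214 -> empty
(157,54): row=0b10011101, col=0b110110, row AND col = 0b10100 = 20; 20 != 54 -> empty
(108,9): row=0b1101100, col=0b1001, row AND col = 0b1000 = 8; 8 != 9 -> empty
(119,-5): col outside [0, 119] -> not filled
(221,172): row=0b11011101, col=0b10101100, row AND col = 0b10001100 = 140; 140 != 172 -> empty
(59,27): row=0b111011, col=0b11011, row AND col = 0b11011 = 27; 27 == 27 -> filled
(61,17): row=0b111101, col=0b10001, row AND col = 0b10001 = 17; 17 == 17 -> filled
(136,126): row=0b10001000, col=0b1111110, row AND col = 0b1000 = 8; 8 != 126 -> empty
(95,94): row=0b1011111, col=0b1011110, row AND col = 0b1011110 = 94; 94 == 94 -> filled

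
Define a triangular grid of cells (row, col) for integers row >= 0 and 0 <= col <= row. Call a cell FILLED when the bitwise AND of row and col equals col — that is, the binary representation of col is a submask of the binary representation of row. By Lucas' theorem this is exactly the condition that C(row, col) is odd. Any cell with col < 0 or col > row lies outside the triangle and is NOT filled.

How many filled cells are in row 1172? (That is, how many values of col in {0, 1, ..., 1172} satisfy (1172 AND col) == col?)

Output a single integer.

1172 in binary = 10010010100
popcount(1172) = number of 1-bits in 10010010100 = 4
A col c satisfies (1172 AND c) == c iff every set bit of c is also set in 1172; each of the 4 set bits of 1172 can independently be on or off in c.
count = 2^4 = 16

Answer: 16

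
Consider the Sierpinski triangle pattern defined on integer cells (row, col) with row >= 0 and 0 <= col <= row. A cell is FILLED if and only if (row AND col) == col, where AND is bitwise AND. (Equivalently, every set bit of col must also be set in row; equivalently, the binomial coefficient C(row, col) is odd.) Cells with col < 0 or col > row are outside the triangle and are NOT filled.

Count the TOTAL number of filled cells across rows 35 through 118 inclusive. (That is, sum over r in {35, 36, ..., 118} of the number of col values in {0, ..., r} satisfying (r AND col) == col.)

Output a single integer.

Answer: 1438

Derivation:
r35=100011 pc3: +8 =8
r36=100100 pc2: +4 =12
r37=100101 pc3: +8 =20
r38=100110 pc3: +8 =28
r39=100111 pc4: +16 =44
r40=101000 pc2: +4 =48
r41=101001 pc3: +8 =56
r42=101010 pc3: +8 =64
r43=101011 pc4: +16 =80
r44=101100 pc3: +8 =88
r45=101101 pc4: +16 =104
r46=101110 pc4: +16 =120
r47=101111 pc5: +32 =152
r48=110000 pc2: +4 =156
r49=110001 pc3: +8 =164
r50=110010 pc3: +8 =172
r51=110011 pc4: +16 =188
r52=110100 pc3: +8 =196
r53=110101 pc4: +16 =212
r54=110110 pc4: +16 =228
r55=110111 pc5: +32 =260
r56=111000 pc3: +8 =268
r57=111001 pc4: +16 =284
r58=111010 pc4: +16 =300
r59=111011 pc5: +32 =332
r60=111100 pc4: +16 =348
r61=111101 pc5: +32 =380
r62=111110 pc5: +32 =412
r63=111111 pc6: +64 =476
r64=1000000 pc1: +2 =478
r65=1000001 pc2: +4 =482
r66=1000010 pc2: +4 =486
r67=1000011 pc3: +8 =494
r68=1000100 pc2: +4 =498
r69=1000101 pc3: +8 =506
r70=1000110 pc3: +8 =514
r71=1000111 pc4: +16 =530
r72=1001000 pc2: +4 =534
r73=1001001 pc3: +8 =542
r74=1001010 pc3: +8 =550
r75=1001011 pc4: +16 =566
r76=1001100 pc3: +8 =574
r77=1001101 pc4: +16 =590
r78=1001110 pc4: +16 =606
r79=1001111 pc5: +32 =638
r80=1010000 pc2: +4 =642
r81=1010001 pc3: +8 =650
r82=1010010 pc3: +8 =658
r83=1010011 pc4: +16 =674
r84=1010100 pc3: +8 =682
r85=1010101 pc4: +16 =698
r86=1010110 pc4: +16 =714
r87=1010111 pc5: +32 =746
r88=1011000 pc3: +8 =754
r89=1011001 pc4: +16 =770
r90=1011010 pc4: +16 =786
r91=1011011 pc5: +32 =818
r92=1011100 pc4: +16 =834
r93=1011101 pc5: +32 =866
r94=1011110 pc5: +32 =898
r95=1011111 pc6: +64 =962
r96=1100000 pc2: +4 =966
r97=1100001 pc3: +8 =974
r98=1100010 pc3: +8 =982
r99=1100011 pc4: +16 =998
r100=1100100 pc3: +8 =1006
r101=1100101 pc4: +16 =1022
r102=1100110 pc4: +16 =1038
r103=1100111 pc5: +32 =1070
r104=1101000 pc3: +8 =1078
r105=1101001 pc4: +16 =1094
r106=1101010 pc4: +16 =1110
r107=1101011 pc5: +32 =1142
r108=1101100 pc4: +16 =1158
r109=1101101 pc5: +32 =1190
r110=1101110 pc5: +32 =1222
r111=1101111 pc6: +64 =1286
r112=1110000 pc3: +8 =1294
r113=1110001 pc4: +16 =1310
r114=1110010 pc4: +16 =1326
r115=1110011 pc5: +32 =1358
r116=1110100 pc4: +16 =1374
r117=1110101 pc5: +32 =1406
r118=1110110 pc5: +32 =1438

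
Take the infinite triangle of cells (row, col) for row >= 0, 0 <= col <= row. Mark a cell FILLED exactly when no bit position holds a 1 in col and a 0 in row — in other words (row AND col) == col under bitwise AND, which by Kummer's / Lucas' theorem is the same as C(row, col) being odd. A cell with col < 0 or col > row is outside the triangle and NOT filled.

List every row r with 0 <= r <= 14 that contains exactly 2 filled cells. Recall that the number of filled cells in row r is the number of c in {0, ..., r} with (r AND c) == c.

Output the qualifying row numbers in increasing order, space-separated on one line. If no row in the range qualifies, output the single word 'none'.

Row r has 2^popcount(r) filled cells, so we need popcount(r) = log2(2) = 1.
Scan r = 0..14 and keep those with exactly 1 one-bits:
r=0=0 popcount=0 -> skip
r=1=1 popcount=1 -> KEEP
r=2=10 popcount=1 -> KEEP
r=3=11 popcount=2 -> skip
r=4=100 popcount=1 -> KEEP
r=5=101 popcount=2 -> skip
r=6=110 popcount=2 -> skip
r=7=111 popcount=3 -> skip
r=8=1000 popcount=1 -> KEEP
r=9=1001 popcount=2 -> skip
r=10=1010 popcount=2 -> skip
r=11=1011 popcount=3 -> skip
r=12=1100 popcount=2 -> skip
r=13=1101 popcount=3 -> skip
r=14=1110 popcount=3 -> skip
Kept rows: 1 2 4 8

Answer: 1 2 4 8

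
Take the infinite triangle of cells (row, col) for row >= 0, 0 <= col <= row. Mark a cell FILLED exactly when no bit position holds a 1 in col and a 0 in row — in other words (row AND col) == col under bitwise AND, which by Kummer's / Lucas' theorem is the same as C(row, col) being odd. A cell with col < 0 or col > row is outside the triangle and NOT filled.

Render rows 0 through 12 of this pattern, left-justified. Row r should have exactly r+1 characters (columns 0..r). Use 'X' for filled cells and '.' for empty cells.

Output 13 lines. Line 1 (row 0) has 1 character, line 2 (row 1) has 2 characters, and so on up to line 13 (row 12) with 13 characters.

r0=0: X
r1=1: XX
r2=10: X.X
r3=11: XXXX
r4=100: X...X
r5=101: XX..XX
r6=110: X.X.X.X
r7=111: XXXXXXXX
r8=1000: X.......X
r9=1001: XX......XX
r10=1010: X.X.....X.X
r11=1011: XXXX....XXXX
r12=1100: X...X...X...X

Answer: X
XX
X.X
XXXX
X...X
XX..XX
X.X.X.X
XXXXXXXX
X.......X
XX......XX
X.X.....X.X
XXXX....XXXX
X...X...X...X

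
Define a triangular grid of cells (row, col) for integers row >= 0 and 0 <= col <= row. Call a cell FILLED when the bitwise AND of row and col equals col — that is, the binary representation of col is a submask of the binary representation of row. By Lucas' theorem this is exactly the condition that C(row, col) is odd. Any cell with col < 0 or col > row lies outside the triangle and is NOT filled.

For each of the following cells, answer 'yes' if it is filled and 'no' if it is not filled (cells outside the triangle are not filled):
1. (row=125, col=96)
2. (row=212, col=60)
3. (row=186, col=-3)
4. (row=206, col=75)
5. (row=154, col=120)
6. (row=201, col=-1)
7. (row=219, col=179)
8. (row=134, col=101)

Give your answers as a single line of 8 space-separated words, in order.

(125,96): row=0b1111101, col=0b1100000, row AND col = 0b1100000 = 96; 96 == 96 -> filled
(212,60): row=0b11010100, col=0b111100, row AND col = 0b10100 = 20; 20 != 60 -> empty
(186,-3): col outside [0, 186] -> not filled
(206,75): row=0b11001110, col=0b1001011, row AND col = 0b1001010 = 74; 74 != 75 -> empty
(154,120): row=0b10011010, col=0b1111000, row AND col = 0b11000 = 24; 24 != 120 -> empty
(201,-1): col outside [0, 201] -> not filled
(219,179): row=0b11011011, col=0b10110011, row AND col = 0b10010011 = 147; 147 != 179 -> empty
(134,101): row=0b10000110, col=0b1100101, row AND col = 0b100 = 4; 4 != 101 -> empty

Answer: yes no no no no no no no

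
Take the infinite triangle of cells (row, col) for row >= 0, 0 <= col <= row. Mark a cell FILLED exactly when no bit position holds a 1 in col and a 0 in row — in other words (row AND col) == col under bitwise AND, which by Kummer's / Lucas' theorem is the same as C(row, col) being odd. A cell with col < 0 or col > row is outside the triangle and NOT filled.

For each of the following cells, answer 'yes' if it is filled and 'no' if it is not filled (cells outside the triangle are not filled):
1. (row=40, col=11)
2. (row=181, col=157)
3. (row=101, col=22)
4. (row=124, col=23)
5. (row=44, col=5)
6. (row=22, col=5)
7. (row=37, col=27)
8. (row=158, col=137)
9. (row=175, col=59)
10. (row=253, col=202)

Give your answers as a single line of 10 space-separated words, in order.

(40,11): row=0b101000, col=0b1011, row AND col = 0b1000 = 8; 8 != 11 -> empty
(181,157): row=0b10110101, col=0b10011101, row AND col = 0b10010101 = 149; 149 != 157 -> empty
(101,22): row=0b1100101, col=0b10110, row AND col = 0b100 = 4; 4 != 22 -> empty
(124,23): row=0b1111100, col=0b10111, row AND col = 0b10100 = 20; 20 != 23 -> empty
(44,5): row=0b101100, col=0b101, row AND col = 0b100 = 4; 4 != 5 -> empty
(22,5): row=0b10110, col=0b101, row AND col = 0b100 = 4; 4 != 5 -> empty
(37,27): row=0b100101, col=0b11011, row AND col = 0b1 = 1; 1 != 27 -> empty
(158,137): row=0b10011110, col=0b10001001, row AND col = 0b10001000 = 136; 136 != 137 -> empty
(175,59): row=0b10101111, col=0b111011, row AND col = 0b101011 = 43; 43 != 59 -> empty
(253,202): row=0b11111101, col=0b11001010, row AND col = 0b11001000 = 200; 200 != 202 -> empty

Answer: no no no no no no no no no no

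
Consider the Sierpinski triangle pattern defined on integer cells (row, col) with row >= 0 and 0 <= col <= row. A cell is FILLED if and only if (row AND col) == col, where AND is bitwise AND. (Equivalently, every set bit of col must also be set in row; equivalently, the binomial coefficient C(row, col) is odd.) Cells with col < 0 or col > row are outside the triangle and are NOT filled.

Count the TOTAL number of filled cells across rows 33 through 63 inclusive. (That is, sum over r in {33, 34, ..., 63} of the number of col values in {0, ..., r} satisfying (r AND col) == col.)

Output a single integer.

r33=100001 pc2: +4 =4
r34=100010 pc2: +4 =8
r35=100011 pc3: +8 =16
r36=100100 pc2: +4 =20
r37=100101 pc3: +8 =28
r38=100110 pc3: +8 =36
r39=100111 pc4: +16 =52
r40=101000 pc2: +4 =56
r41=101001 pc3: +8 =64
r42=101010 pc3: +8 =72
r43=101011 pc4: +16 =88
r44=101100 pc3: +8 =96
r45=101101 pc4: +16 =112
r46=101110 pc4: +16 =128
r47=101111 pc5: +32 =160
r48=110000 pc2: +4 =164
r49=110001 pc3: +8 =172
r50=110010 pc3: +8 =180
r51=110011 pc4: +16 =196
r52=110100 pc3: +8 =204
r53=110101 pc4: +16 =220
r54=110110 pc4: +16 =236
r55=110111 pc5: +32 =268
r56=111000 pc3: +8 =276
r57=111001 pc4: +16 =292
r58=111010 pc4: +16 =308
r59=111011 pc5: +32 =340
r60=111100 pc4: +16 =356
r61=111101 pc5: +32 =388
r62=111110 pc5: +32 =420
r63=111111 pc6: +64 =484

Answer: 484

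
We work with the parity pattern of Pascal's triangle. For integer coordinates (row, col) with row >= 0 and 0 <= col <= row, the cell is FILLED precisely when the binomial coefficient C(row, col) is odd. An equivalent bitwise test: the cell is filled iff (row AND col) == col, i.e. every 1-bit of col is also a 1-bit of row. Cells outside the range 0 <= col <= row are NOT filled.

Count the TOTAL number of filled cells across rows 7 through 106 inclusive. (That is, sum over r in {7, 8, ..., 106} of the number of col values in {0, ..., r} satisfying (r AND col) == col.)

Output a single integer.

Answer: 1344

Derivation:
r7=111 pc3: +8 =8
r8=1000 pc1: +2 =10
r9=1001 pc2: +4 =14
r10=1010 pc2: +4 =18
r11=1011 pc3: +8 =26
r12=1100 pc2: +4 =30
r13=1101 pc3: +8 =38
r14=1110 pc3: +8 =46
r15=1111 pc4: +16 =62
r16=10000 pc1: +2 =64
r17=10001 pc2: +4 =68
r18=10010 pc2: +4 =72
r19=10011 pc3: +8 =80
r20=10100 pc2: +4 =84
r21=10101 pc3: +8 =92
r22=10110 pc3: +8 =100
r23=10111 pc4: +16 =116
r24=11000 pc2: +4 =120
r25=11001 pc3: +8 =128
r26=11010 pc3: +8 =136
r27=11011 pc4: +16 =152
r28=11100 pc3: +8 =160
r29=11101 pc4: +16 =176
r30=11110 pc4: +16 =192
r31=11111 pc5: +32 =224
r32=100000 pc1: +2 =226
r33=100001 pc2: +4 =230
r34=100010 pc2: +4 =234
r35=100011 pc3: +8 =242
r36=100100 pc2: +4 =246
r37=100101 pc3: +8 =254
r38=100110 pc3: +8 =262
r39=100111 pc4: +16 =278
r40=101000 pc2: +4 =282
r41=101001 pc3: +8 =290
r42=101010 pc3: +8 =298
r43=101011 pc4: +16 =314
r44=101100 pc3: +8 =322
r45=101101 pc4: +16 =338
r46=101110 pc4: +16 =354
r47=101111 pc5: +32 =386
r48=110000 pc2: +4 =390
r49=110001 pc3: +8 =398
r50=110010 pc3: +8 =406
r51=110011 pc4: +16 =422
r52=110100 pc3: +8 =430
r53=110101 pc4: +16 =446
r54=110110 pc4: +16 =462
r55=110111 pc5: +32 =494
r56=111000 pc3: +8 =502
r57=111001 pc4: +16 =518
r58=111010 pc4: +16 =534
r59=111011 pc5: +32 =566
r60=111100 pc4: +16 =582
r61=111101 pc5: +32 =614
r62=111110 pc5: +32 =646
r63=111111 pc6: +64 =710
r64=1000000 pc1: +2 =712
r65=1000001 pc2: +4 =716
r66=1000010 pc2: +4 =720
r67=1000011 pc3: +8 =728
r68=1000100 pc2: +4 =732
r69=1000101 pc3: +8 =740
r70=1000110 pc3: +8 =748
r71=1000111 pc4: +16 =764
r72=1001000 pc2: +4 =768
r73=1001001 pc3: +8 =776
r74=1001010 pc3: +8 =784
r75=1001011 pc4: +16 =800
r76=1001100 pc3: +8 =808
r77=1001101 pc4: +16 =824
r78=1001110 pc4: +16 =840
r79=1001111 pc5: +32 =872
r80=1010000 pc2: +4 =876
r81=1010001 pc3: +8 =884
r82=1010010 pc3: +8 =892
r83=1010011 pc4: +16 =908
r84=1010100 pc3: +8 =916
r85=1010101 pc4: +16 =932
r86=1010110 pc4: +16 =948
r87=1010111 pc5: +32 =980
r88=1011000 pc3: +8 =988
r89=1011001 pc4: +16 =1004
r90=1011010 pc4: +16 =1020
r91=1011011 pc5: +32 =1052
r92=1011100 pc4: +16 =1068
r93=1011101 pc5: +32 =1100
r94=1011110 pc5: +32 =1132
r95=1011111 pc6: +64 =1196
r96=1100000 pc2: +4 =1200
r97=1100001 pc3: +8 =1208
r98=1100010 pc3: +8 =1216
r99=1100011 pc4: +16 =1232
r100=1100100 pc3: +8 =1240
r101=1100101 pc4: +16 =1256
r102=1100110 pc4: +16 =1272
r103=1100111 pc5: +32 =1304
r104=1101000 pc3: +8 =1312
r105=1101001 pc4: +16 =1328
r106=1101010 pc4: +16 =1344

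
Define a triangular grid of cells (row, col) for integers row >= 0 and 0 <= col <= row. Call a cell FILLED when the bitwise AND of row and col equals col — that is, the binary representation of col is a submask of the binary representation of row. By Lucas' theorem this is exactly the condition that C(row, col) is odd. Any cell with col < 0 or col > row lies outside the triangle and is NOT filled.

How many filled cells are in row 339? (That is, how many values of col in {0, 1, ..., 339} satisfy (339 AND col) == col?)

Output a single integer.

Answer: 32

Derivation:
339 in binary = 101010011
popcount(339) = number of 1-bits in 101010011 = 5
A col c satisfies (339 AND c) == c iff every set bit of c is also set in 339; each of the 5 set bits of 339 can independently be on or off in c.
count = 2^5 = 32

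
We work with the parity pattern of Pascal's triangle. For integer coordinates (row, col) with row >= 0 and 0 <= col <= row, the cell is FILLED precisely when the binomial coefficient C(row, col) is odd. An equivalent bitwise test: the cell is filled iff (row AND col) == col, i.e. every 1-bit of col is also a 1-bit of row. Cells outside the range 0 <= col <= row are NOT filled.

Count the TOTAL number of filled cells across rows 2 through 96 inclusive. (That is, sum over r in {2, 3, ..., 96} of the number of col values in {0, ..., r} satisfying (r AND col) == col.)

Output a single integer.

Answer: 1216

Derivation:
r2=10 pc1: +2 =2
r3=11 pc2: +4 =6
r4=100 pc1: +2 =8
r5=101 pc2: +4 =12
r6=110 pc2: +4 =16
r7=111 pc3: +8 =24
r8=1000 pc1: +2 =26
r9=1001 pc2: +4 =30
r10=1010 pc2: +4 =34
r11=1011 pc3: +8 =42
r12=1100 pc2: +4 =46
r13=1101 pc3: +8 =54
r14=1110 pc3: +8 =62
r15=1111 pc4: +16 =78
r16=10000 pc1: +2 =80
r17=10001 pc2: +4 =84
r18=10010 pc2: +4 =88
r19=10011 pc3: +8 =96
r20=10100 pc2: +4 =100
r21=10101 pc3: +8 =108
r22=10110 pc3: +8 =116
r23=10111 pc4: +16 =132
r24=11000 pc2: +4 =136
r25=11001 pc3: +8 =144
r26=11010 pc3: +8 =152
r27=11011 pc4: +16 =168
r28=11100 pc3: +8 =176
r29=11101 pc4: +16 =192
r30=11110 pc4: +16 =208
r31=11111 pc5: +32 =240
r32=100000 pc1: +2 =242
r33=100001 pc2: +4 =246
r34=100010 pc2: +4 =250
r35=100011 pc3: +8 =258
r36=100100 pc2: +4 =262
r37=100101 pc3: +8 =270
r38=100110 pc3: +8 =278
r39=100111 pc4: +16 =294
r40=101000 pc2: +4 =298
r41=101001 pc3: +8 =306
r42=101010 pc3: +8 =314
r43=101011 pc4: +16 =330
r44=101100 pc3: +8 =338
r45=101101 pc4: +16 =354
r46=101110 pc4: +16 =370
r47=101111 pc5: +32 =402
r48=110000 pc2: +4 =406
r49=110001 pc3: +8 =414
r50=110010 pc3: +8 =422
r51=110011 pc4: +16 =438
r52=110100 pc3: +8 =446
r53=110101 pc4: +16 =462
r54=110110 pc4: +16 =478
r55=110111 pc5: +32 =510
r56=111000 pc3: +8 =518
r57=111001 pc4: +16 =534
r58=111010 pc4: +16 =550
r59=111011 pc5: +32 =582
r60=111100 pc4: +16 =598
r61=111101 pc5: +32 =630
r62=111110 pc5: +32 =662
r63=111111 pc6: +64 =726
r64=1000000 pc1: +2 =728
r65=1000001 pc2: +4 =732
r66=1000010 pc2: +4 =736
r67=1000011 pc3: +8 =744
r68=1000100 pc2: +4 =748
r69=1000101 pc3: +8 =756
r70=1000110 pc3: +8 =764
r71=1000111 pc4: +16 =780
r72=1001000 pc2: +4 =784
r73=1001001 pc3: +8 =792
r74=1001010 pc3: +8 =800
r75=1001011 pc4: +16 =816
r76=1001100 pc3: +8 =824
r77=1001101 pc4: +16 =840
r78=1001110 pc4: +16 =856
r79=1001111 pc5: +32 =888
r80=1010000 pc2: +4 =892
r81=1010001 pc3: +8 =900
r82=1010010 pc3: +8 =908
r83=1010011 pc4: +16 =924
r84=1010100 pc3: +8 =932
r85=1010101 pc4: +16 =948
r86=1010110 pc4: +16 =964
r87=1010111 pc5: +32 =996
r88=1011000 pc3: +8 =1004
r89=1011001 pc4: +16 =1020
r90=1011010 pc4: +16 =1036
r91=1011011 pc5: +32 =1068
r92=1011100 pc4: +16 =1084
r93=1011101 pc5: +32 =1116
r94=1011110 pc5: +32 =1148
r95=1011111 pc6: +64 =1212
r96=1100000 pc2: +4 =1216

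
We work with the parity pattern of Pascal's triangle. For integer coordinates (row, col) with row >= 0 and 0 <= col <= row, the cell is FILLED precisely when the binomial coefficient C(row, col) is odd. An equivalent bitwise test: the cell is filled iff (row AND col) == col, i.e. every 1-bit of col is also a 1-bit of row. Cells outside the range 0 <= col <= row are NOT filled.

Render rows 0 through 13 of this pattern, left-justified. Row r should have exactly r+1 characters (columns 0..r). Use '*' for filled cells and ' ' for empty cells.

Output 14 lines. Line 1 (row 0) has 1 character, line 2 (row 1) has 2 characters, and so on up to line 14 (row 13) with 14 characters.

Answer: *
**
* *
****
*   *
**  **
* * * *
********
*       *
**      **
* *     * *
****    ****
*   *   *   *
**  **  **  **

Derivation:
r0=0: *
r1=1: **
r2=10: * *
r3=11: ****
r4=100: *   *
r5=101: **  **
r6=110: * * * *
r7=111: ********
r8=1000: *       *
r9=1001: **      **
r10=1010: * *     * *
r11=1011: ****    ****
r12=1100: *   *   *   *
r13=1101: **  **  **  **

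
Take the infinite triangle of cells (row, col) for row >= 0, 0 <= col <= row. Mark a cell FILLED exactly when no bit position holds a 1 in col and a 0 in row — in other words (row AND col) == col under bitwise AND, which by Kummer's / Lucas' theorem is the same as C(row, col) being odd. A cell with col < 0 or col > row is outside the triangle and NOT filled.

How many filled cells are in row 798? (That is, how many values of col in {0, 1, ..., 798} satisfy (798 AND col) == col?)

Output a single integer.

798 in binary = 1100011110
popcount(798) = number of 1-bits in 1100011110 = 6
A col c satisfies (798 AND c) == c iff every set bit of c is also set in 798; each of the 6 set bits of 798 can independently be on or off in c.
count = 2^6 = 64

Answer: 64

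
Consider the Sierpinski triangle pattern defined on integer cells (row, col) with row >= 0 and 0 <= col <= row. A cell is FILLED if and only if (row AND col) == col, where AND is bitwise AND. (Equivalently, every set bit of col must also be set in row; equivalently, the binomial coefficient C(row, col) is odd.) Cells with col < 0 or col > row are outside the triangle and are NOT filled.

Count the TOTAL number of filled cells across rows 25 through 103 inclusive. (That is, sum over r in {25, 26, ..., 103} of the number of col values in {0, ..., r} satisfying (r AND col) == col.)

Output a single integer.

r25=11001 pc3: +8 =8
r26=11010 pc3: +8 =16
r27=11011 pc4: +16 =32
r28=11100 pc3: +8 =40
r29=11101 pc4: +16 =56
r30=11110 pc4: +16 =72
r31=11111 pc5: +32 =104
r32=100000 pc1: +2 =106
r33=100001 pc2: +4 =110
r34=100010 pc2: +4 =114
r35=100011 pc3: +8 =122
r36=100100 pc2: +4 =126
r37=100101 pc3: +8 =134
r38=100110 pc3: +8 =142
r39=100111 pc4: +16 =158
r40=101000 pc2: +4 =162
r41=101001 pc3: +8 =170
r42=101010 pc3: +8 =178
r43=101011 pc4: +16 =194
r44=101100 pc3: +8 =202
r45=101101 pc4: +16 =218
r46=101110 pc4: +16 =234
r47=101111 pc5: +32 =266
r48=110000 pc2: +4 =270
r49=110001 pc3: +8 =278
r50=110010 pc3: +8 =286
r51=110011 pc4: +16 =302
r52=110100 pc3: +8 =310
r53=110101 pc4: +16 =326
r54=110110 pc4: +16 =342
r55=110111 pc5: +32 =374
r56=111000 pc3: +8 =382
r57=111001 pc4: +16 =398
r58=111010 pc4: +16 =414
r59=111011 pc5: +32 =446
r60=111100 pc4: +16 =462
r61=111101 pc5: +32 =494
r62=111110 pc5: +32 =526
r63=111111 pc6: +64 =590
r64=1000000 pc1: +2 =592
r65=1000001 pc2: +4 =596
r66=1000010 pc2: +4 =600
r67=1000011 pc3: +8 =608
r68=1000100 pc2: +4 =612
r69=1000101 pc3: +8 =620
r70=1000110 pc3: +8 =628
r71=1000111 pc4: +16 =644
r72=1001000 pc2: +4 =648
r73=1001001 pc3: +8 =656
r74=1001010 pc3: +8 =664
r75=1001011 pc4: +16 =680
r76=1001100 pc3: +8 =688
r77=1001101 pc4: +16 =704
r78=1001110 pc4: +16 =720
r79=1001111 pc5: +32 =752
r80=1010000 pc2: +4 =756
r81=1010001 pc3: +8 =764
r82=1010010 pc3: +8 =772
r83=1010011 pc4: +16 =788
r84=1010100 pc3: +8 =796
r85=1010101 pc4: +16 =812
r86=1010110 pc4: +16 =828
r87=1010111 pc5: +32 =860
r88=1011000 pc3: +8 =868
r89=1011001 pc4: +16 =884
r90=1011010 pc4: +16 =900
r91=1011011 pc5: +32 =932
r92=1011100 pc4: +16 =948
r93=1011101 pc5: +32 =980
r94=1011110 pc5: +32 =1012
r95=1011111 pc6: +64 =1076
r96=1100000 pc2: +4 =1080
r97=1100001 pc3: +8 =1088
r98=1100010 pc3: +8 =1096
r99=1100011 pc4: +16 =1112
r100=1100100 pc3: +8 =1120
r101=1100101 pc4: +16 =1136
r102=1100110 pc4: +16 =1152
r103=1100111 pc5: +32 =1184

Answer: 1184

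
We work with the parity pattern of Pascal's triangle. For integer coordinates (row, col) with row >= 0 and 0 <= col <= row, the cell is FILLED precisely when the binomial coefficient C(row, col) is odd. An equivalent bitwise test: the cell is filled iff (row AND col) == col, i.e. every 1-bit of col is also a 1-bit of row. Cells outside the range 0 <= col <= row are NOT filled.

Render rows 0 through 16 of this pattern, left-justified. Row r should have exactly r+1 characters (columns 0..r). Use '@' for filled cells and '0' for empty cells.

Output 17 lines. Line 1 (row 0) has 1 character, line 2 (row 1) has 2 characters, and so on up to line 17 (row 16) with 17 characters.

Answer: @
@@
@0@
@@@@
@000@
@@00@@
@0@0@0@
@@@@@@@@
@0000000@
@@000000@@
@0@00000@0@
@@@@0000@@@@
@000@000@000@
@@00@@00@@00@@
@0@0@0@0@0@0@0@
@@@@@@@@@@@@@@@@
@000000000000000@

Derivation:
r0=0: @
r1=1: @@
r2=10: @0@
r3=11: @@@@
r4=100: @000@
r5=101: @@00@@
r6=110: @0@0@0@
r7=111: @@@@@@@@
r8=1000: @0000000@
r9=1001: @@000000@@
r10=1010: @0@00000@0@
r11=1011: @@@@0000@@@@
r12=1100: @000@000@000@
r13=1101: @@00@@00@@00@@
r14=1110: @0@0@0@0@0@0@0@
r15=1111: @@@@@@@@@@@@@@@@
r16=10000: @000000000000000@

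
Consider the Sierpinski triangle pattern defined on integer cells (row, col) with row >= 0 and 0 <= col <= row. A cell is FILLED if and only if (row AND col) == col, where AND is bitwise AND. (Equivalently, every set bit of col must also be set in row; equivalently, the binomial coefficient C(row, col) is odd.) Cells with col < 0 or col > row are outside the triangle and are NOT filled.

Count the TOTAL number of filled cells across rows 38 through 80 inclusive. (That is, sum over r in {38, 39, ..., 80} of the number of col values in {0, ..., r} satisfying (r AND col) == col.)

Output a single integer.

Answer: 622

Derivation:
r38=100110 pc3: +8 =8
r39=100111 pc4: +16 =24
r40=101000 pc2: +4 =28
r41=101001 pc3: +8 =36
r42=101010 pc3: +8 =44
r43=101011 pc4: +16 =60
r44=101100 pc3: +8 =68
r45=101101 pc4: +16 =84
r46=101110 pc4: +16 =100
r47=101111 pc5: +32 =132
r48=110000 pc2: +4 =136
r49=110001 pc3: +8 =144
r50=110010 pc3: +8 =152
r51=110011 pc4: +16 =168
r52=110100 pc3: +8 =176
r53=110101 pc4: +16 =192
r54=110110 pc4: +16 =208
r55=110111 pc5: +32 =240
r56=111000 pc3: +8 =248
r57=111001 pc4: +16 =264
r58=111010 pc4: +16 =280
r59=111011 pc5: +32 =312
r60=111100 pc4: +16 =328
r61=111101 pc5: +32 =360
r62=111110 pc5: +32 =392
r63=111111 pc6: +64 =456
r64=1000000 pc1: +2 =458
r65=1000001 pc2: +4 =462
r66=1000010 pc2: +4 =466
r67=1000011 pc3: +8 =474
r68=1000100 pc2: +4 =478
r69=1000101 pc3: +8 =486
r70=1000110 pc3: +8 =494
r71=1000111 pc4: +16 =510
r72=1001000 pc2: +4 =514
r73=1001001 pc3: +8 =522
r74=1001010 pc3: +8 =530
r75=1001011 pc4: +16 =546
r76=1001100 pc3: +8 =554
r77=1001101 pc4: +16 =570
r78=1001110 pc4: +16 =586
r79=1001111 pc5: +32 =618
r80=1010000 pc2: +4 =622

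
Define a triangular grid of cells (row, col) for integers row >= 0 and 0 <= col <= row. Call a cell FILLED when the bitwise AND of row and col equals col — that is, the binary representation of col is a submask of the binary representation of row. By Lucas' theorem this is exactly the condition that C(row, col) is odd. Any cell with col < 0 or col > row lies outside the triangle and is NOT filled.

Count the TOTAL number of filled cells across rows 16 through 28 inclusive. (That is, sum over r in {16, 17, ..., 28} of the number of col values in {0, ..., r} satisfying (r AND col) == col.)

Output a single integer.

r16=10000 pc1: +2 =2
r17=10001 pc2: +4 =6
r18=10010 pc2: +4 =10
r19=10011 pc3: +8 =18
r20=10100 pc2: +4 =22
r21=10101 pc3: +8 =30
r22=10110 pc3: +8 =38
r23=10111 pc4: +16 =54
r24=11000 pc2: +4 =58
r25=11001 pc3: +8 =66
r26=11010 pc3: +8 =74
r27=11011 pc4: +16 =90
r28=11100 pc3: +8 =98

Answer: 98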